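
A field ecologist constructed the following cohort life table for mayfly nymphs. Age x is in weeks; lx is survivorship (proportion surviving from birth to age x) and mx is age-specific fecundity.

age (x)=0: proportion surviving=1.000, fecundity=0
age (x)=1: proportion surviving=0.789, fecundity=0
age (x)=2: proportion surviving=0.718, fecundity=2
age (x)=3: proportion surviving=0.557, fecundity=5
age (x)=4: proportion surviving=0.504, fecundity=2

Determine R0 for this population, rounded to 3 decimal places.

5.229

lx·mx by age: 0, 0, 1.436, 2.785, 1.008
R0 = Σ lx·mx = 5.229 → 5.229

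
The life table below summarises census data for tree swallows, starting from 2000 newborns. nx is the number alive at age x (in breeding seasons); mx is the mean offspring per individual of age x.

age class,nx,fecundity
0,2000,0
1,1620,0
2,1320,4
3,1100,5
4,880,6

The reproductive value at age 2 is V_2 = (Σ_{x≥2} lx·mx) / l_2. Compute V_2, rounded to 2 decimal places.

12.17

lx = nx/n0 = nx/2000: 1, 0.81, 0.66, 0.55, 0.44
lx·mx for x ≥ 2: 2.64, 2.75, 2.64 → sum = 8.03
V_2 = 8.03 / l_2 = 8.03 / 0.66 = 12.166667… → 12.17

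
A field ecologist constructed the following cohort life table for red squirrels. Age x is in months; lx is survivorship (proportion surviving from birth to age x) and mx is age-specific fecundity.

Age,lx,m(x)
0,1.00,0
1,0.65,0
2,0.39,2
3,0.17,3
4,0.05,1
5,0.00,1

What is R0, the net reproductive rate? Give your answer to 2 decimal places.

1.34

lx·mx by age: 0, 0, 0.78, 0.51, 0.05, 0
R0 = Σ lx·mx = 1.34 → 1.34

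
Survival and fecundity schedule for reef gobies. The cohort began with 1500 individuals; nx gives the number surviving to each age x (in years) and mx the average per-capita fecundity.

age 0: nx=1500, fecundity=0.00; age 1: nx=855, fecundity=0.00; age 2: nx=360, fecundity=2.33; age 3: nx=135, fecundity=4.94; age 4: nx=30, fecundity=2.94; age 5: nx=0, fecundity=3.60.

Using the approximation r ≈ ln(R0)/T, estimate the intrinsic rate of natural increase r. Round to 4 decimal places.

lx = nx/n0 = nx/1500: 1, 0.57, 0.24, 0.09, 0.02, 0
R0 = Σ lx·mx = 0 + 0 + 0.5592 + 0.4446 + 0.0588 + 0 = 1.0626
Σ x·lx·mx = 2.6874; T = 2.6874/1.0626 = 2.52908…
r ≈ ln(R0)/T = ln(1.0626)/2.52908… = 0.024008… → 0.0240

0.0240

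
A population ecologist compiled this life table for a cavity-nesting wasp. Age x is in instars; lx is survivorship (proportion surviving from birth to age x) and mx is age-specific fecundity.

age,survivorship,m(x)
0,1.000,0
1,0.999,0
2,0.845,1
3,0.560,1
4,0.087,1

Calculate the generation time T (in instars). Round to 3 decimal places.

lx·mx: 0, 0, 0.845, 0.56, 0.087 → R0 = 1.492
x·lx·mx: 0, 0, 1.69, 1.68, 0.348 → Σ = 3.718
T = 3.718 / 1.492 = 2.491957… → 2.492

2.492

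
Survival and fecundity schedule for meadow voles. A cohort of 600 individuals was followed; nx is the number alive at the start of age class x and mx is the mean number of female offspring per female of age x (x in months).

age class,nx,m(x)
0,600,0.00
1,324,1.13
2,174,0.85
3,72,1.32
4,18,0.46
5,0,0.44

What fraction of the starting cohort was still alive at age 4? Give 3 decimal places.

l_4 = n_4/n_0 = 18/600 = 0.03 → 0.030

0.030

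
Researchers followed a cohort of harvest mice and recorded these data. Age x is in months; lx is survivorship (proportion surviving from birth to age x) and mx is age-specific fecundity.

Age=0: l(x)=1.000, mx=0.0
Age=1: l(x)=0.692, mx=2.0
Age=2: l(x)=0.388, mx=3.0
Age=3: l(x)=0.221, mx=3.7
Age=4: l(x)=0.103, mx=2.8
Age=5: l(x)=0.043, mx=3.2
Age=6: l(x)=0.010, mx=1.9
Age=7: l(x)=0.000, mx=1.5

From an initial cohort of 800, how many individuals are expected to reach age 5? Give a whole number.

Expected survivors = N0 · l_5 = 800 × 0.043 = 34.4 → 34

34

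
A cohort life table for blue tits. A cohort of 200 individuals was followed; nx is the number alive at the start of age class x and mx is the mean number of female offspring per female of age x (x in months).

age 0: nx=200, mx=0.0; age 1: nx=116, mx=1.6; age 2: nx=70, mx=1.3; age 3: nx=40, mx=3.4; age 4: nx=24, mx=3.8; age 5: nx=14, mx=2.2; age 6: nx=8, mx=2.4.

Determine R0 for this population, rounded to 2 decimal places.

2.77

lx = nx/n0 = nx/200: 1, 0.58, 0.35, 0.2, 0.12, 0.07, 0.04
lx·mx by age: 0, 0.928, 0.455, 0.68, 0.456, 0.154, 0.096
R0 = Σ lx·mx = 2.769 → 2.77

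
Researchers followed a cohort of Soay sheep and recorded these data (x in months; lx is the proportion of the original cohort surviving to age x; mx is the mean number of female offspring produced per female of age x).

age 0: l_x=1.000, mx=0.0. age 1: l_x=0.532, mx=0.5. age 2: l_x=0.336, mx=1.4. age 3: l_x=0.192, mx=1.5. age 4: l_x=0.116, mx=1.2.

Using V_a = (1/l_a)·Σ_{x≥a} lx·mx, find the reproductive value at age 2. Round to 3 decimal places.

lx·mx for x ≥ 2: 0.4704, 0.288, 0.1392 → sum = 0.8976
V_2 = 0.8976 / l_2 = 0.8976 / 0.336 = 2.671429… → 2.671

2.671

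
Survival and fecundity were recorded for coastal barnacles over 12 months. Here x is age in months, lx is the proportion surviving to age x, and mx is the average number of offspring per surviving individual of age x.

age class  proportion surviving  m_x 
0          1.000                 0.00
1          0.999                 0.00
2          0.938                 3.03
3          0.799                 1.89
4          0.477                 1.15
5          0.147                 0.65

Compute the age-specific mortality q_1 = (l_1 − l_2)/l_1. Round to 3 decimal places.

q_1 = (l_1 − l_2) / l_1 = (0.999 − 0.938) / 0.999
     = 0.061 / 0.999 = 0.061061… → 0.061

0.061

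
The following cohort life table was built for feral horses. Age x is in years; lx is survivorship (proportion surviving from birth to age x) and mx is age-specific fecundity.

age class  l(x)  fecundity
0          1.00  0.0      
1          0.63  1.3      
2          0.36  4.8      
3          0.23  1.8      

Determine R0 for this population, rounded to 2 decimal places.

2.96

lx·mx by age: 0, 0.819, 1.728, 0.414
R0 = Σ lx·mx = 2.961 → 2.96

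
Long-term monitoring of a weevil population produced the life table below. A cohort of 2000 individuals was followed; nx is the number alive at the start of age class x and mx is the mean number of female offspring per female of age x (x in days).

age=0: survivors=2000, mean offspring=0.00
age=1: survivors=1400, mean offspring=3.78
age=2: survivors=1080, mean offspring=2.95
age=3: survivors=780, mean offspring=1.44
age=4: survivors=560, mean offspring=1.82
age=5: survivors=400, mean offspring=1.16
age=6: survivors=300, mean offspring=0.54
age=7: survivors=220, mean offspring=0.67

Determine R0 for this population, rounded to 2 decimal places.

5.70

lx = nx/n0 = nx/2000: 1, 0.7, 0.54, 0.39, 0.28, 0.2, 0.15, 0.11
lx·mx by age: 0, 2.646, 1.593, 0.5616, 0.5096, 0.232, 0.081, 0.0737
R0 = Σ lx·mx = 5.6969 → 5.70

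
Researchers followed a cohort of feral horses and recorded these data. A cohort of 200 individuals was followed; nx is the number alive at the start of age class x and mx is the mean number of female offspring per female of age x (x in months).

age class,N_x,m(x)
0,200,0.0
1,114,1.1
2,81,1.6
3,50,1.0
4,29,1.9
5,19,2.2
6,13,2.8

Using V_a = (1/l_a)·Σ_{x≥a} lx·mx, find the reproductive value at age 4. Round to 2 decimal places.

lx = nx/n0 = nx/200: 1, 0.57, 0.405, 0.25, 0.145, 0.095, 0.065
lx·mx for x ≥ 4: 0.2755, 0.209, 0.182 → sum = 0.6665
V_4 = 0.6665 / l_4 = 0.6665 / 0.145 = 4.596552… → 4.60

4.60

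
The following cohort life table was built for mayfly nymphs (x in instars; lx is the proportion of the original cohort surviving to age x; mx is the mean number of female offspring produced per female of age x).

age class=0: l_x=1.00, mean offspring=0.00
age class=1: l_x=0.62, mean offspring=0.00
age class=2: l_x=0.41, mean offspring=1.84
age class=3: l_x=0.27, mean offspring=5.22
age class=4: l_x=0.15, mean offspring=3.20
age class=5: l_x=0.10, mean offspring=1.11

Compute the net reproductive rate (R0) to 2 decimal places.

2.75

lx·mx by age: 0, 0, 0.7544, 1.4094, 0.48, 0.111
R0 = Σ lx·mx = 2.7548 → 2.75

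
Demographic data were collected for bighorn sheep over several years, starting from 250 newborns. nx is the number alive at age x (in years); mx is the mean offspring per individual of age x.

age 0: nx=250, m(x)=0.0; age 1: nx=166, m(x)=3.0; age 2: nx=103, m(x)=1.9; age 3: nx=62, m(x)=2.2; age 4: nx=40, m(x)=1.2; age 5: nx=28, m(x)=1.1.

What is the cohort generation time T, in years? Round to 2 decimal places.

1.81

lx = nx/n0 = nx/250: 1, 0.664, 0.412, 0.248, 0.16, 0.112
lx·mx: 0, 1.992, 0.7828, 0.5456, 0.192, 0.1232 → R0 = 3.6356
x·lx·mx: 0, 1.992, 1.5656, 1.6368, 0.768, 0.616 → Σ = 6.5784
T = 6.5784 / 3.6356 = 1.80944… → 1.81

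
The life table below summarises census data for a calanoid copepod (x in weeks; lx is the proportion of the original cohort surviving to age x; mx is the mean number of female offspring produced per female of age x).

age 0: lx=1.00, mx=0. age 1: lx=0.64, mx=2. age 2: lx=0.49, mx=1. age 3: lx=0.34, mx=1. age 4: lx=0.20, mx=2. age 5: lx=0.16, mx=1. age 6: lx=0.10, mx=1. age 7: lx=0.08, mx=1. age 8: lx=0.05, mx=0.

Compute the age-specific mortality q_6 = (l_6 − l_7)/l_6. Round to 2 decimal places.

0.20

q_6 = (l_6 − l_7) / l_6 = (0.1 − 0.08) / 0.1
     = 0.02 / 0.1 = 0.2 → 0.20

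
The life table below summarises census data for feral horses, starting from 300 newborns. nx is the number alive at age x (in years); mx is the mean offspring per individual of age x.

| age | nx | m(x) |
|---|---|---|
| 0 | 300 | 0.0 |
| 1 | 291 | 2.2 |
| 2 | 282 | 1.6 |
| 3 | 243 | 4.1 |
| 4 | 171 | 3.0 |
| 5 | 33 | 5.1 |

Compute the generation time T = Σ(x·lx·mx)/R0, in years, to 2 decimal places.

2.68

lx = nx/n0 = nx/300: 1, 0.97, 0.94, 0.81, 0.57, 0.11
lx·mx: 0, 2.134, 1.504, 3.321, 1.71, 0.561 → R0 = 9.23
x·lx·mx: 0, 2.134, 3.008, 9.963, 6.84, 2.805 → Σ = 24.75
T = 24.75 / 9.23 = 2.681473… → 2.68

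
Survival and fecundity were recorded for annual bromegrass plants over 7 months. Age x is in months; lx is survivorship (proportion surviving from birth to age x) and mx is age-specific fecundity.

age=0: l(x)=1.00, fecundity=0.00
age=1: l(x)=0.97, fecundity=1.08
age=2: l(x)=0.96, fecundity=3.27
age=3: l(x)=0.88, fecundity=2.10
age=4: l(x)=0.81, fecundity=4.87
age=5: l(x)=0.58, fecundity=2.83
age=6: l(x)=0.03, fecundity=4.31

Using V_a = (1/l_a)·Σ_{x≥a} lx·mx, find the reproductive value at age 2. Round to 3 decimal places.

lx·mx for x ≥ 2: 3.1392, 1.848, 3.9447, 1.6414, 0.1293 → sum = 10.7026
V_2 = 10.7026 / l_2 = 10.7026 / 0.96 = 11.148542… → 11.149

11.149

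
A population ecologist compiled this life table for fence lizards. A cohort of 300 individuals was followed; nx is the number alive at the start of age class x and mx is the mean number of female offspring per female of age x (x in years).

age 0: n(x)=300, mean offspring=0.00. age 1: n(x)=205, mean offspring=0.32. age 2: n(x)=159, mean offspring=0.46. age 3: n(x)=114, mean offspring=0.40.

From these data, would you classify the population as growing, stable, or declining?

declining

lx = nx/n0 = nx/300: 1, 0.68333…, 0.53, 0.38
R0 = Σ lx·mx = 0 + 0.218667… + 0.2438 + 0.152 = 0.614467…
R0 < 1, so the population is declining.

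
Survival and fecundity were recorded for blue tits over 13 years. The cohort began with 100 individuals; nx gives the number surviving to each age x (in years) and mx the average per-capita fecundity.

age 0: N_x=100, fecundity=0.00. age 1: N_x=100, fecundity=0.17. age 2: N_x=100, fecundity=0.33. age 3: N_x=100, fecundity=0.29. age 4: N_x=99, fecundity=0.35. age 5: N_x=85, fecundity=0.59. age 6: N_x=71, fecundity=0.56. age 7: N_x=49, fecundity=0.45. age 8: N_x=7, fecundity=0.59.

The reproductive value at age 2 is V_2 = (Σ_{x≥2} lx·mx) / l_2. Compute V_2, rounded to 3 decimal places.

lx = nx/n0 = nx/100: 1, 1, 1, 1, 0.99, 0.85, 0.71, 0.49, 0.07
lx·mx for x ≥ 2: 0.33, 0.29, 0.3465, 0.5015, 0.3976, 0.2205, 0.0413 → sum = 2.1274
V_2 = 2.1274 / l_2 = 2.1274 / 1 = 2.1274 → 2.127

2.127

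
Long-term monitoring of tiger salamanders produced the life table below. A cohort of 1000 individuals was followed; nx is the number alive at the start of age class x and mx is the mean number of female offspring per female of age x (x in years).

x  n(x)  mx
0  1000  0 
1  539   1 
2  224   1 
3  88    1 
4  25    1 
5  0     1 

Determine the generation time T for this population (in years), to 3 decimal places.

lx = nx/n0 = nx/1000: 1, 0.539, 0.224, 0.088, 0.025, 0
lx·mx: 0, 0.539, 0.224, 0.088, 0.025, 0 → R0 = 0.876
x·lx·mx: 0, 0.539, 0.448, 0.264, 0.1, 0 → Σ = 1.351
T = 1.351 / 0.876 = 1.542237… → 1.542

1.542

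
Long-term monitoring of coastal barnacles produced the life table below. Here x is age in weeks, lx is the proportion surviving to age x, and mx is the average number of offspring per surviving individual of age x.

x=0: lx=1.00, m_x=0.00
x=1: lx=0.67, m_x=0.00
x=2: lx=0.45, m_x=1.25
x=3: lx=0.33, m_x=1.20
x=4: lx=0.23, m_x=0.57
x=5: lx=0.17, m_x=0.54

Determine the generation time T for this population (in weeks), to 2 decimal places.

2.79

lx·mx: 0, 0, 0.5625, 0.396, 0.1311, 0.0918 → R0 = 1.1814
x·lx·mx: 0, 0, 1.125, 1.188, 0.5244, 0.459 → Σ = 3.2964
T = 3.2964 / 1.1814 = 2.790249… → 2.79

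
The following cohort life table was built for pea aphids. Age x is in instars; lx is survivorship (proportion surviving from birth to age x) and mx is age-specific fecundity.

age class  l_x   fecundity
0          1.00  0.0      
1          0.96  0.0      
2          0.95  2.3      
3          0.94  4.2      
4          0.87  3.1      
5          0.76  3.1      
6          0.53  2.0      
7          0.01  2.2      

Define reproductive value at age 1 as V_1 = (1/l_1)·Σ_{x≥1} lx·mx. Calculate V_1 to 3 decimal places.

lx·mx for x ≥ 1: 0, 2.185, 3.948, 2.697, 2.356, 1.06, 0.022 → sum = 12.268
V_1 = 12.268 / l_1 = 12.268 / 0.96 = 12.779167… → 12.779

12.779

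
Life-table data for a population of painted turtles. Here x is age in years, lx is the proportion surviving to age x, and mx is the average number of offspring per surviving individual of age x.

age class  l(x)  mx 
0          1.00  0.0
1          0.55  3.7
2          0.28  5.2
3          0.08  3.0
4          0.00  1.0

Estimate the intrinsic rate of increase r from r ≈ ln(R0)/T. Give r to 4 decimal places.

0.8669

R0 = Σ lx·mx = 0 + 2.035 + 1.456 + 0.24 + 0 = 3.731
Σ x·lx·mx = 5.667; T = 5.667/3.731 = 1.5189…
r ≈ ln(R0)/T = ln(3.731)/1.5189… = 0.866864… → 0.8669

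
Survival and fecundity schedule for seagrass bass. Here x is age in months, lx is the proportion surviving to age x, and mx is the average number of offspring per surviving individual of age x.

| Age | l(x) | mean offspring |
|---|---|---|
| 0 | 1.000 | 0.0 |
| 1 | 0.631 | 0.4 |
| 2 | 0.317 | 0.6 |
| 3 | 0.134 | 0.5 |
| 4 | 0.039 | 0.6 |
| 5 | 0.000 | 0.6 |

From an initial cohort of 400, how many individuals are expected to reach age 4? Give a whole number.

Expected survivors = N0 · l_4 = 400 × 0.039 = 15.6 → 16

16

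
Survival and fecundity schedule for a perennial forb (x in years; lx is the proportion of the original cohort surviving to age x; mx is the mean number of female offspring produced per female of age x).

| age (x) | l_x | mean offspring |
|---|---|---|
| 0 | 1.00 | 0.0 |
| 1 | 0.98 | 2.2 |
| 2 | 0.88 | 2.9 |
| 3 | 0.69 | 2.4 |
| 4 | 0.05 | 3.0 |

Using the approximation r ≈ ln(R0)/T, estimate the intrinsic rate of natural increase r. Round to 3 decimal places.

R0 = Σ lx·mx = 0 + 2.156 + 2.552 + 1.656 + 0.15 = 6.514
Σ x·lx·mx = 12.828; T = 12.828/6.514 = 1.9693…
r ≈ ln(R0)/T = ln(6.514)/1.9693… = 0.95159… → 0.952

0.952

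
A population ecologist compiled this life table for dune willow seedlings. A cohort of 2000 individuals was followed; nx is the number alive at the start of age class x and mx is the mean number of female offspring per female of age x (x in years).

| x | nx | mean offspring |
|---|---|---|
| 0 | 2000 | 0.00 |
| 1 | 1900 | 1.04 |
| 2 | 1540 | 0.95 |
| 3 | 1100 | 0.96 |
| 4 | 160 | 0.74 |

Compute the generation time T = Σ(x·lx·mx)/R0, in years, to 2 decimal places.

lx = nx/n0 = nx/2000: 1, 0.95, 0.77, 0.55, 0.08
lx·mx: 0, 0.988, 0.7315, 0.528, 0.0592 → R0 = 2.3067
x·lx·mx: 0, 0.988, 1.463, 1.584, 0.2368 → Σ = 4.2718
T = 4.2718 / 2.3067 = 1.85191… → 1.85

1.85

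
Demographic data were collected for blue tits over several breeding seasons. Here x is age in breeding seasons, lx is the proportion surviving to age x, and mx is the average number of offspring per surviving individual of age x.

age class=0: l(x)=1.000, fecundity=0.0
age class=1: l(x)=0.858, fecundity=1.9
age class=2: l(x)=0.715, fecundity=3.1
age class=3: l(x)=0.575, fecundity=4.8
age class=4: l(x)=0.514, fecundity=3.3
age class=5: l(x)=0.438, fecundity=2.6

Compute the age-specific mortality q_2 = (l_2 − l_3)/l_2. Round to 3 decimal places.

0.196

q_2 = (l_2 − l_3) / l_2 = (0.715 − 0.575) / 0.715
     = 0.14 / 0.715 = 0.195804… → 0.196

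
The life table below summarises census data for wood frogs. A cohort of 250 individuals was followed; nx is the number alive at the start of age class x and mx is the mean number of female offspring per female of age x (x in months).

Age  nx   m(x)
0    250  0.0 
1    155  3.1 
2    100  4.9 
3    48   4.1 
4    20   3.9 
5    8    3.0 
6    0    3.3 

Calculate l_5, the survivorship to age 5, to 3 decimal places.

l_5 = n_5/n_0 = 8/250 = 0.032 → 0.032

0.032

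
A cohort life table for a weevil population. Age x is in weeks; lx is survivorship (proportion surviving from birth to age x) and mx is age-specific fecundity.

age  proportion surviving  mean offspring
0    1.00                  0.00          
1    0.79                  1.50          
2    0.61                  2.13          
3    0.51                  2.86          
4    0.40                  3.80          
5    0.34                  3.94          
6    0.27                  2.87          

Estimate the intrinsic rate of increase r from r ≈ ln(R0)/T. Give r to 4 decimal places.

0.5997

R0 = Σ lx·mx = 0 + 1.185 + 1.2993 + 1.4586 + 1.52 + 1.3396 + 0.7749 = 7.5774
Σ x·lx·mx = 25.5868; T = 25.5868/7.5774 = 3.37673…
r ≈ ln(R0)/T = ln(7.5774)/3.37673… = 0.599744… → 0.5997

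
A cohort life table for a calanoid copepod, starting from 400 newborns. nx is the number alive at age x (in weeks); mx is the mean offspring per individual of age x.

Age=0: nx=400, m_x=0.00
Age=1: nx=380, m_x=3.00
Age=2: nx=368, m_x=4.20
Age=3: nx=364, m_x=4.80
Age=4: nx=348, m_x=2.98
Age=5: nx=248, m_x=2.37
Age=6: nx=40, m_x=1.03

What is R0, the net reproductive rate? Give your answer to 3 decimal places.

lx = nx/n0 = nx/400: 1, 0.95, 0.92, 0.91, 0.87, 0.62, 0.1
lx·mx by age: 0, 2.85, 3.864, 4.368, 2.5926, 1.4694, 0.103
R0 = Σ lx·mx = 15.247 → 15.247

15.247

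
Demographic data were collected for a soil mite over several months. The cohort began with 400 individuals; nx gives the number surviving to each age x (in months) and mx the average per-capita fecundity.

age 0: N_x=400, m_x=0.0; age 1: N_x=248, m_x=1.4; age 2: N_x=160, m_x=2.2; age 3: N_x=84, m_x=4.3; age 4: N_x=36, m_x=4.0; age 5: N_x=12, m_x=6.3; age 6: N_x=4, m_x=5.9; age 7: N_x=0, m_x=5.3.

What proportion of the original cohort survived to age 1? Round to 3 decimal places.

l_1 = n_1/n_0 = 248/400 = 0.62 → 0.620

0.620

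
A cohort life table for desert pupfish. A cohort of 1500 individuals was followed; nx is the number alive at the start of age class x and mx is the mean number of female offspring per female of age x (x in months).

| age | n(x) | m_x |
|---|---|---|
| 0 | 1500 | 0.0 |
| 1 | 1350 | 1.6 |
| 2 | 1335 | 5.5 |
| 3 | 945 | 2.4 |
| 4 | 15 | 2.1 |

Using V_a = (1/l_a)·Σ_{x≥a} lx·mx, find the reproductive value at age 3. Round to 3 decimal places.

2.433

lx = nx/n0 = nx/1500: 1, 0.9, 0.89, 0.63, 0.01
lx·mx for x ≥ 3: 1.512, 0.021 → sum = 1.533
V_3 = 1.533 / l_3 = 1.533 / 0.63 = 2.433333… → 2.433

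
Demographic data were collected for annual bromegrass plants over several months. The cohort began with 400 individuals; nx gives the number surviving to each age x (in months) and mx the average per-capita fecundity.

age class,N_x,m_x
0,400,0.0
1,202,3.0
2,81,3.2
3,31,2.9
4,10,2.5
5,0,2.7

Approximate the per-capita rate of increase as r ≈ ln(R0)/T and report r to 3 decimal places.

0.588

lx = nx/n0 = nx/400: 1, 0.505, 0.2025, 0.0775, 0.025, 0
R0 = Σ lx·mx = 0 + 1.515 + 0.648 + 0.22475 + 0.0625 + 0 = 2.45025
Σ x·lx·mx = 3.73525; T = 3.73525/2.45025 = 1.52444…
r ≈ ln(R0)/T = ln(2.45025)/1.52444… = 0.58788… → 0.588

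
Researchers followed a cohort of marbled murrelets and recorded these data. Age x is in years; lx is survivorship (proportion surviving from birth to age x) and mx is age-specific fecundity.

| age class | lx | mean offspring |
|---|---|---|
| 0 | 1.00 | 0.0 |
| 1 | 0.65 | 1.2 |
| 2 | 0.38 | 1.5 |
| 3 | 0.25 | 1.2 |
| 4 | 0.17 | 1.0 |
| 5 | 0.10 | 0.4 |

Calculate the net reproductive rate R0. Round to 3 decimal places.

lx·mx by age: 0, 0.78, 0.57, 0.3, 0.17, 0.04
R0 = Σ lx·mx = 1.86 → 1.860

1.860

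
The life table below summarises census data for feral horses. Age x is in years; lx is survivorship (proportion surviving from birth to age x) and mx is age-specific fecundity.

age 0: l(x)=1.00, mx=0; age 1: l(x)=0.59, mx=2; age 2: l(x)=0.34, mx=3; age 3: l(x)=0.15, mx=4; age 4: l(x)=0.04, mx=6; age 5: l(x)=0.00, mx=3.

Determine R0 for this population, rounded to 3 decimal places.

3.040

lx·mx by age: 0, 1.18, 1.02, 0.6, 0.24, 0
R0 = Σ lx·mx = 3.04 → 3.040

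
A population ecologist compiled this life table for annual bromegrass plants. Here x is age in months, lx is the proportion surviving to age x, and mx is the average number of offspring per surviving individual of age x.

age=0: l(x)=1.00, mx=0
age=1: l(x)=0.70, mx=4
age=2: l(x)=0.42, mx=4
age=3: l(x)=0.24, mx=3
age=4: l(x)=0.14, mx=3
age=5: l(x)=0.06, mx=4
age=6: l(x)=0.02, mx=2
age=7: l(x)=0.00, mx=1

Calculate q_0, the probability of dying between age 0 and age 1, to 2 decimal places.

0.30

q_0 = (l_0 − l_1) / l_0 = (1 − 0.7) / 1
     = 0.3 / 1 = 0.3 → 0.30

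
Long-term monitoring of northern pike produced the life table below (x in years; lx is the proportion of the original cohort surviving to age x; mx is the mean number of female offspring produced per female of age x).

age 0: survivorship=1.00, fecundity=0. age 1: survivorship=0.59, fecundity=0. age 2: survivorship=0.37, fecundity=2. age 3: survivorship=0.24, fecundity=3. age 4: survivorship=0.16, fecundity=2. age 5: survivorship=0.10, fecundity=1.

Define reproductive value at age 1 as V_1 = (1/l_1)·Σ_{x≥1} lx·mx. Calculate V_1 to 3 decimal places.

3.186

lx·mx for x ≥ 1: 0, 0.74, 0.72, 0.32, 0.1 → sum = 1.88
V_1 = 1.88 / l_1 = 1.88 / 0.59 = 3.186441… → 3.186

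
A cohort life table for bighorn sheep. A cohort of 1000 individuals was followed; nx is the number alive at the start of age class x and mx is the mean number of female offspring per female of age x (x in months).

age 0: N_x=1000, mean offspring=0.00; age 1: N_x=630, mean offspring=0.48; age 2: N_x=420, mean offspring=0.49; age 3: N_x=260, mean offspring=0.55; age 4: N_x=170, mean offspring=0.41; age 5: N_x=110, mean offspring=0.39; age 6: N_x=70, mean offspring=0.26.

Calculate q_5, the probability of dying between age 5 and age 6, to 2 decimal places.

0.36

lx = nx/n0 = nx/1000: 1, 0.63, 0.42, 0.26, 0.17, 0.11, 0.07
q_5 = (l_5 − l_6) / l_5 = (0.11 − 0.07) / 0.11
     = 0.04 / 0.11 = 0.363636… → 0.36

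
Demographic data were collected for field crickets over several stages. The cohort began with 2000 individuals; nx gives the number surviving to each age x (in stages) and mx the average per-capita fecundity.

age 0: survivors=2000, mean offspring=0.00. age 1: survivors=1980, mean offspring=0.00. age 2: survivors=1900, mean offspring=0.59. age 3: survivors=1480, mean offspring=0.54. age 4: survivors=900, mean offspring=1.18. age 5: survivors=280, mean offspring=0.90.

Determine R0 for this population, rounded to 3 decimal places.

1.617

lx = nx/n0 = nx/2000: 1, 0.99, 0.95, 0.74, 0.45, 0.14
lx·mx by age: 0, 0, 0.5605, 0.3996, 0.531, 0.126
R0 = Σ lx·mx = 1.6171 → 1.617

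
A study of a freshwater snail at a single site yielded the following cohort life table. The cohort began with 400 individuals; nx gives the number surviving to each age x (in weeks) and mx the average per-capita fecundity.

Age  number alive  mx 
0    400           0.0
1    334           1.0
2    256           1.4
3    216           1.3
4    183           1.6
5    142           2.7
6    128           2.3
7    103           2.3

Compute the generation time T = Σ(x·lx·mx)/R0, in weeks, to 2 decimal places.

lx = nx/n0 = nx/400: 1, 0.835, 0.64, 0.54, 0.4575, 0.355, 0.32, 0.2575
lx·mx: 0, 0.835, 0.896, 0.702, 0.732, 0.9585, 0.736, 0.59225 → R0 = 5.45175
x·lx·mx: 0, 0.835, 1.792, 2.106, 2.928, 4.7925, 4.416, 4.14575 → Σ = 21.01525
T = 21.01525 / 5.45175 = 3.854771… → 3.85

3.85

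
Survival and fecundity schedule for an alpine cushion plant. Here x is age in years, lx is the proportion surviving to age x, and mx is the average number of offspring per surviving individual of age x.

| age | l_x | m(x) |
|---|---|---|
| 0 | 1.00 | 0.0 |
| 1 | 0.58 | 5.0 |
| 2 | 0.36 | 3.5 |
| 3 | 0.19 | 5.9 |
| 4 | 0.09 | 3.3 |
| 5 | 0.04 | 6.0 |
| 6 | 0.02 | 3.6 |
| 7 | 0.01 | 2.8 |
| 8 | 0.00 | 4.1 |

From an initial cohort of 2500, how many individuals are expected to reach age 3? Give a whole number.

475

Expected survivors = N0 · l_3 = 2500 × 0.19 = 475 → 475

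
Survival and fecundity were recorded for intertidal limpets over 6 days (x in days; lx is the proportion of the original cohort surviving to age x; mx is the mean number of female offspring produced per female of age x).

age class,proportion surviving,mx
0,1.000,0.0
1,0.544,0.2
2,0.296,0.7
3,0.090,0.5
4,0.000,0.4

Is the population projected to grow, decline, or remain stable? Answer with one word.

R0 = Σ lx·mx = 0 + 0.1088 + 0.2072 + 0.045 + 0 = 0.361
R0 < 1, so the population is declining.

declining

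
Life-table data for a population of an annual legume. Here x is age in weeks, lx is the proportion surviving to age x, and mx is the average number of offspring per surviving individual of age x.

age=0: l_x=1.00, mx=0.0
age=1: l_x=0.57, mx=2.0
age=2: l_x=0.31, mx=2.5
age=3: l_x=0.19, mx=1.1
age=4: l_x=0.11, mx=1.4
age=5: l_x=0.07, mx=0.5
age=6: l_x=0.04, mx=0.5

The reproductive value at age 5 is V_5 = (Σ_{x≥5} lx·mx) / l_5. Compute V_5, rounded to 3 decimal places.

lx·mx for x ≥ 5: 0.035, 0.02 → sum = 0.055
V_5 = 0.055 / l_5 = 0.055 / 0.07 = 0.785714… → 0.786

0.786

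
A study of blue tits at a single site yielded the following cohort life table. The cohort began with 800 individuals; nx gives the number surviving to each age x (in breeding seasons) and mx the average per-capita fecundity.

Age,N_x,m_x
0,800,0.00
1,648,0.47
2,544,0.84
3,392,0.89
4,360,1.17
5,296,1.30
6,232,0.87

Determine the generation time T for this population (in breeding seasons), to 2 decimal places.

3.34

lx = nx/n0 = nx/800: 1, 0.81, 0.68, 0.49, 0.45, 0.37, 0.29
lx·mx: 0, 0.3807, 0.5712, 0.4361, 0.5265, 0.481, 0.2523 → R0 = 2.6478
x·lx·mx: 0, 0.3807, 1.1424, 1.3083, 2.106, 2.405, 1.5138 → Σ = 8.8562
T = 8.8562 / 2.6478 = 3.344739… → 3.34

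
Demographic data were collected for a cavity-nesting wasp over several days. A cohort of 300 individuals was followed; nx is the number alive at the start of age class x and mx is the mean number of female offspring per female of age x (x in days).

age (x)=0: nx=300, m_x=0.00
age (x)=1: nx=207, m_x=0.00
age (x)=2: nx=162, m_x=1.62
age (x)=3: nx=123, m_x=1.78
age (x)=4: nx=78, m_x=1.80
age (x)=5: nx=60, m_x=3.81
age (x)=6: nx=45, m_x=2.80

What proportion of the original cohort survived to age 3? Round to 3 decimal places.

l_3 = n_3/n_0 = 123/300 = 0.41 → 0.410

0.410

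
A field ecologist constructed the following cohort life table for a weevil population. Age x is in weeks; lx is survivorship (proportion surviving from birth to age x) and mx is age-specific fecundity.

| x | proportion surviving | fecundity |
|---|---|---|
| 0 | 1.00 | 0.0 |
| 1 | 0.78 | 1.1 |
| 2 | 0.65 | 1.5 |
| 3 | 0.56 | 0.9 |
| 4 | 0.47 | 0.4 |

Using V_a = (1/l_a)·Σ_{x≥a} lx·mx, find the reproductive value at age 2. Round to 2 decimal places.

lx·mx for x ≥ 2: 0.975, 0.504, 0.188 → sum = 1.667
V_2 = 1.667 / l_2 = 1.667 / 0.65 = 2.564615… → 2.56

2.56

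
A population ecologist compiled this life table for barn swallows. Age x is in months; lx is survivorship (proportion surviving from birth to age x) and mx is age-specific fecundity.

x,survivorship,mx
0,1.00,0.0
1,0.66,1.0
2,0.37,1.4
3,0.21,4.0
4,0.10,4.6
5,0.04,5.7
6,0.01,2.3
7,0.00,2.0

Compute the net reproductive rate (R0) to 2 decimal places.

2.73

lx·mx by age: 0, 0.66, 0.518, 0.84, 0.46, 0.228, 0.023, 0
R0 = Σ lx·mx = 2.729 → 2.73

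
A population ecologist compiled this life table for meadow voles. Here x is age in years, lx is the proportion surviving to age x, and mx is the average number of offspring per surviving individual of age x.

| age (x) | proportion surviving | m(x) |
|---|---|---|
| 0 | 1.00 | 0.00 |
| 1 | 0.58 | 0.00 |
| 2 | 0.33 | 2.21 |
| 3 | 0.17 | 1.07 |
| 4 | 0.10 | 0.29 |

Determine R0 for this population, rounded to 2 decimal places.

lx·mx by age: 0, 0, 0.7293, 0.1819, 0.029
R0 = Σ lx·mx = 0.9402 → 0.94

0.94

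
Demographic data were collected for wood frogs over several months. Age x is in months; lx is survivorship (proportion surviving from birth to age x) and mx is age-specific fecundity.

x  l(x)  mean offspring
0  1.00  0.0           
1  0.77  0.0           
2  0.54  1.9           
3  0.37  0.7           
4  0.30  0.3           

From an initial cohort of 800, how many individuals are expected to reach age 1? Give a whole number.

Expected survivors = N0 · l_1 = 800 × 0.77 = 616 → 616

616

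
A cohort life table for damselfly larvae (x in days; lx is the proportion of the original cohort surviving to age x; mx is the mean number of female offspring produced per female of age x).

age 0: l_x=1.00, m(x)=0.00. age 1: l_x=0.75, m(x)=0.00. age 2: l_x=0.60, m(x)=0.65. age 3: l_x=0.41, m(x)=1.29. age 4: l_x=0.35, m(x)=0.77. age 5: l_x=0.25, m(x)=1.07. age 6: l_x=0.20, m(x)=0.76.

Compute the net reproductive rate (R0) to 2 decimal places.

lx·mx by age: 0, 0, 0.39, 0.5289, 0.2695, 0.2675, 0.152
R0 = Σ lx·mx = 1.6079 → 1.61

1.61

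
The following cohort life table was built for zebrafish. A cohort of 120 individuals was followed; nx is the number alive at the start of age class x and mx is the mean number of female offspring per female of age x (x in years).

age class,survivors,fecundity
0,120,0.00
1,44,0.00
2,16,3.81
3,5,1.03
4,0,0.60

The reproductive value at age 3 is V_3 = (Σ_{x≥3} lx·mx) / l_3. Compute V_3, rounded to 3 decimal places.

lx = nx/n0 = nx/120: 1, 0.36667…, 0.13333…, 0.04167…, 0
lx·mx for x ≥ 3: 0.042917…, 0 → sum = 0.042917…
V_3 = 0.042917… / l_3 = 0.042917… / 0.041667… = 1.03… → 1.030

1.030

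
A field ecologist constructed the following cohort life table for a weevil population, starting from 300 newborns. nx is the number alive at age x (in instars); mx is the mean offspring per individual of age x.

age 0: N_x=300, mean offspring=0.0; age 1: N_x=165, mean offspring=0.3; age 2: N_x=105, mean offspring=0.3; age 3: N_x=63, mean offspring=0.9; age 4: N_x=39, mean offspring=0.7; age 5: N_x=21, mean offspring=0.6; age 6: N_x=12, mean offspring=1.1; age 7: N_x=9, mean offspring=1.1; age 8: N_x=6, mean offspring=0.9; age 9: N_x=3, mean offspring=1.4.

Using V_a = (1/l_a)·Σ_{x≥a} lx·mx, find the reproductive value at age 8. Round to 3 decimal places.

1.600

lx = nx/n0 = nx/300: 1, 0.55, 0.35, 0.21, 0.13, 0.07, 0.04, 0.03, 0.02, 0.01
lx·mx for x ≥ 8: 0.018, 0.014 → sum = 0.032
V_8 = 0.032 / l_8 = 0.032 / 0.02 = 1.6 → 1.600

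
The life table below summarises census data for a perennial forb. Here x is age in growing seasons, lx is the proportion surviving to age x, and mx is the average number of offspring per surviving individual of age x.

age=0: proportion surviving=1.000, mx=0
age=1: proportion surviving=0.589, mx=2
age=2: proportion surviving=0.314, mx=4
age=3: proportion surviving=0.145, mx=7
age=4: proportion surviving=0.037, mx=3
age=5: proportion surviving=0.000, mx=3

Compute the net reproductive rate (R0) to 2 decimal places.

lx·mx by age: 0, 1.178, 1.256, 1.015, 0.111, 0
R0 = Σ lx·mx = 3.56 → 3.56

3.56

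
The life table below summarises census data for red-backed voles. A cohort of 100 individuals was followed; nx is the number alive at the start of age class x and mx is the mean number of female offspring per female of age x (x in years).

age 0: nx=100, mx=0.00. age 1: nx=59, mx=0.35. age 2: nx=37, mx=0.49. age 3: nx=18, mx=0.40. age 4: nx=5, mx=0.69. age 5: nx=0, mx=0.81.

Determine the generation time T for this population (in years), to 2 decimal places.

1.87

lx = nx/n0 = nx/100: 1, 0.59, 0.37, 0.18, 0.05, 0
lx·mx: 0, 0.2065, 0.1813, 0.072, 0.0345, 0 → R0 = 0.4943
x·lx·mx: 0, 0.2065, 0.3626, 0.216, 0.138, 0 → Σ = 0.9231
T = 0.9231 / 0.4943 = 1.867489… → 1.87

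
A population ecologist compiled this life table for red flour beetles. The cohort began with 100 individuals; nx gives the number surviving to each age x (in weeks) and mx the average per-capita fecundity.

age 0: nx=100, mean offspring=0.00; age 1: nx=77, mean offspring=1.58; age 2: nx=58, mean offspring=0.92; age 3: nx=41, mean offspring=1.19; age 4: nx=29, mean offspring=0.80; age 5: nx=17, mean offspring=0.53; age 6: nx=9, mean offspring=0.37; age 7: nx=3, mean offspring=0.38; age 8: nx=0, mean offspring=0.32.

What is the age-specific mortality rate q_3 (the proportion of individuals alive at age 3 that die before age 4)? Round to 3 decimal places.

0.293

lx = nx/n0 = nx/100: 1, 0.77, 0.58, 0.41, 0.29, 0.17, 0.09, 0.03, 0
q_3 = (l_3 − l_4) / l_3 = (0.41 − 0.29) / 0.41
     = 0.12 / 0.41 = 0.292683… → 0.293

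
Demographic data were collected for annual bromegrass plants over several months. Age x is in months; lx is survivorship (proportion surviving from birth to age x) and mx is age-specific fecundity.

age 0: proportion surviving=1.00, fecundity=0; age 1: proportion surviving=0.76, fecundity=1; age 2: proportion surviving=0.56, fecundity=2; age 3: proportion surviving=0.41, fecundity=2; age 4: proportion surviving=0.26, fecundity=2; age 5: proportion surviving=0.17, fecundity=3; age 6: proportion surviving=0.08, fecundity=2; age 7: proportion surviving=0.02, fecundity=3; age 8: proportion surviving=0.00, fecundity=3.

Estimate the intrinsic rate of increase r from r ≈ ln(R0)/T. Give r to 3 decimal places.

0.473

R0 = Σ lx·mx = 0 + 0.76 + 1.12 + 0.82 + 0.52 + 0.51 + 0.16 + 0.06 + 0 = 3.95
Σ x·lx·mx = 11.47; T = 11.47/3.95 = 2.9038…
r ≈ ln(R0)/T = ln(3.95)/2.9038… = 0.47308… → 0.473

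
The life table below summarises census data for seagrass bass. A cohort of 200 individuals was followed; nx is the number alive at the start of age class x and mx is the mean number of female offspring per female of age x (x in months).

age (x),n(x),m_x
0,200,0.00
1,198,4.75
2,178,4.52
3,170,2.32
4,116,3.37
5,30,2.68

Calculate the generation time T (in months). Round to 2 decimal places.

lx = nx/n0 = nx/200: 1, 0.99, 0.89, 0.85, 0.58, 0.15
lx·mx: 0, 4.7025, 4.0228, 1.972, 1.9546, 0.402 → R0 = 13.0539
x·lx·mx: 0, 4.7025, 8.0456, 5.916, 7.8184, 2.01 → Σ = 28.4925
T = 28.4925 / 13.0539 = 2.182681… → 2.18

2.18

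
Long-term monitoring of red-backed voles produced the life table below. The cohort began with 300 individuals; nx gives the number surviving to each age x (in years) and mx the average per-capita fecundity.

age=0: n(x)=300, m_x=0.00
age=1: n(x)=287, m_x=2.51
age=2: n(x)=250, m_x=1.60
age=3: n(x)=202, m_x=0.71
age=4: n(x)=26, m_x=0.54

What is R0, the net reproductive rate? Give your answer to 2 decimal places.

4.26

lx = nx/n0 = nx/300: 1, 0.95667…, 0.83333…, 0.67333…, 0.08667…
lx·mx by age: 0, 2.401233…, 1.333333…, 0.478067…, 0.0468…
R0 = Σ lx·mx = 4.259433… → 4.26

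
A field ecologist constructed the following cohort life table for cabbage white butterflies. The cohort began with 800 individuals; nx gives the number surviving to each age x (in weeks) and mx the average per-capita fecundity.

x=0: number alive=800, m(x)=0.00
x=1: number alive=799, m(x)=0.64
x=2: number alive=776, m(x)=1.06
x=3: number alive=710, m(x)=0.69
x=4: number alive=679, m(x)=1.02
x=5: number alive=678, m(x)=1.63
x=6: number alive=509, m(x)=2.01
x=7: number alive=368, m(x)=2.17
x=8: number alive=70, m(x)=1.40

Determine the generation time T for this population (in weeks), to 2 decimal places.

lx = nx/n0 = nx/800: 1, 0.99875, 0.97, 0.8875, 0.84875, 0.8475, 0.63625, 0.46, 0.0875
lx·mx: 0, 0.6392…, 1.0282, 0.612375, 0.865725…, 1.381425, 1.278863…, 0.9982, 0.1225 → R0 = 6.926488…
x·lx·mx: 0, 0.6392…, 2.0564, 1.837125, 3.4629…, 6.907125, 7.673175…, 6.9874, 0.98 → Σ = 30.543325…
T = 30.543325… / 6.926488… = 4.409641… → 4.41

4.41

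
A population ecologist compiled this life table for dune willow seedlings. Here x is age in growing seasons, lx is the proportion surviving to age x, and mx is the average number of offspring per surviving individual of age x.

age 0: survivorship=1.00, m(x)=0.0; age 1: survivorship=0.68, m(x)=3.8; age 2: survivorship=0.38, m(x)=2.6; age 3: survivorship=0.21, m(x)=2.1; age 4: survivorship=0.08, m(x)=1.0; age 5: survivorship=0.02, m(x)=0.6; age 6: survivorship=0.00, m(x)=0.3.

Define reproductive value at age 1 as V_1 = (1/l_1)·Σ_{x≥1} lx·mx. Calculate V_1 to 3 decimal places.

6.037

lx·mx for x ≥ 1: 2.584, 0.988, 0.441, 0.08, 0.012, 0 → sum = 4.105
V_1 = 4.105 / l_1 = 4.105 / 0.68 = 6.036765… → 6.037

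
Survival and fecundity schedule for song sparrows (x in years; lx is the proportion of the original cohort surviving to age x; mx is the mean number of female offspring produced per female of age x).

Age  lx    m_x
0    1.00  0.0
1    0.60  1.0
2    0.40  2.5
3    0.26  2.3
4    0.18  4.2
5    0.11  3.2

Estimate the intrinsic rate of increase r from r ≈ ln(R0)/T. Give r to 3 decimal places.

R0 = Σ lx·mx = 0 + 0.6 + 1 + 0.598 + 0.756 + 0.352 = 3.306
Σ x·lx·mx = 9.178; T = 9.178/3.306 = 2.77616…
r ≈ ln(R0)/T = ln(3.306)/2.77616… = 0.43072… → 0.431

0.431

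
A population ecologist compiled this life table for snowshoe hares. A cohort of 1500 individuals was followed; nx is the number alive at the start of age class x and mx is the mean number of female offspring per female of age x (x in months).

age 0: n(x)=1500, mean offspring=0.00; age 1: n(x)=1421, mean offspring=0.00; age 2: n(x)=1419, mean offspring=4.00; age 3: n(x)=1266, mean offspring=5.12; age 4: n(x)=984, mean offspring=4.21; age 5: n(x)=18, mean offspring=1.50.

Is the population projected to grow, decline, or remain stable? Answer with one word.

lx = nx/n0 = nx/1500: 1, 0.94733…, 0.946, 0.844, 0.656, 0.012
R0 = Σ lx·mx = 0 + 0 + 3.784 + 4.32128 + 2.76176 + 0.018 = 10.88504…
R0 > 1, so the population is growing.

growing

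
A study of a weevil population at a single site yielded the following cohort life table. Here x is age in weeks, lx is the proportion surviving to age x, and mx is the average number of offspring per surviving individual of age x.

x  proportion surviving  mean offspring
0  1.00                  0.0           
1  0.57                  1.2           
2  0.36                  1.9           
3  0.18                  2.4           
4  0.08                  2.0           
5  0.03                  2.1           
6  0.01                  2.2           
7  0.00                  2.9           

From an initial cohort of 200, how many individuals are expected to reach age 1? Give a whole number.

Expected survivors = N0 · l_1 = 200 × 0.57 = 114 → 114

114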